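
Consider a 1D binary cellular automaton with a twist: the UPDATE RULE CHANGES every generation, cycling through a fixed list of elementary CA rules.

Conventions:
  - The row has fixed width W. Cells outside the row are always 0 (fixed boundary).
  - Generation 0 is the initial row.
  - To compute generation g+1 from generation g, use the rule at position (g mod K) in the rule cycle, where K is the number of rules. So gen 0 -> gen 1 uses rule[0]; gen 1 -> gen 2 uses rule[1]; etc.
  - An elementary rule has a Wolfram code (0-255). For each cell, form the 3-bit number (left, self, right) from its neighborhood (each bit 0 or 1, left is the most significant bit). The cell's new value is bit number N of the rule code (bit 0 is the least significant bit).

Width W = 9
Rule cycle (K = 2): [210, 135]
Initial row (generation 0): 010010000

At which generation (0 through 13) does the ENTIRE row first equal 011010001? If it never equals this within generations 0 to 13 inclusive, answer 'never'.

Answer: never

Derivation:
Gen 0: 010010000
Gen 1 (rule 210): 101101000
Gen 2 (rule 135): 100001011
Gen 3 (rule 210): 010010001
Gen 4 (rule 135): 110110111
Gen 5 (rule 210): 010010011
Gen 6 (rule 135): 110110100
Gen 7 (rule 210): 010010010
Gen 8 (rule 135): 110110110
Gen 9 (rule 210): 010010011
Gen 10 (rule 135): 110110100
Gen 11 (rule 210): 010010010
Gen 12 (rule 135): 110110110
Gen 13 (rule 210): 010010011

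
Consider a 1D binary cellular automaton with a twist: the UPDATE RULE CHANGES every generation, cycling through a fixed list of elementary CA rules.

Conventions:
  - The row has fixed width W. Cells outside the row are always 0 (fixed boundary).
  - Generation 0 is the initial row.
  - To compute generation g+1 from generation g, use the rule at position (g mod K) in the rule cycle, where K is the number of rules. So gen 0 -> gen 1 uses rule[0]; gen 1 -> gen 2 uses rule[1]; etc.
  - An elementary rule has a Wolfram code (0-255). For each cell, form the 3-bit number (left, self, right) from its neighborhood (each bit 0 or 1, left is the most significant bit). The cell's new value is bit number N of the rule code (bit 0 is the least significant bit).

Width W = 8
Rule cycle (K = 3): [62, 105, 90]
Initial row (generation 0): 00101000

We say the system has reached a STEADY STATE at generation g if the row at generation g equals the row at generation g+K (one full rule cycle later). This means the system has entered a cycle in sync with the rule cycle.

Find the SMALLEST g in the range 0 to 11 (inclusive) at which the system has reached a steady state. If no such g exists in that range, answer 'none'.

Gen 0: 00101000
Gen 1 (rule 62): 01111100
Gen 2 (rule 105): 01000101
Gen 3 (rule 90): 10101000
Gen 4 (rule 62): 11111100
Gen 5 (rule 105): 10000101
Gen 6 (rule 90): 01001000
Gen 7 (rule 62): 11111100
Gen 8 (rule 105): 10000101
Gen 9 (rule 90): 01001000
Gen 10 (rule 62): 11111100
Gen 11 (rule 105): 10000101
Gen 12 (rule 90): 01001000
Gen 13 (rule 62): 11111100
Gen 14 (rule 105): 10000101

Answer: 4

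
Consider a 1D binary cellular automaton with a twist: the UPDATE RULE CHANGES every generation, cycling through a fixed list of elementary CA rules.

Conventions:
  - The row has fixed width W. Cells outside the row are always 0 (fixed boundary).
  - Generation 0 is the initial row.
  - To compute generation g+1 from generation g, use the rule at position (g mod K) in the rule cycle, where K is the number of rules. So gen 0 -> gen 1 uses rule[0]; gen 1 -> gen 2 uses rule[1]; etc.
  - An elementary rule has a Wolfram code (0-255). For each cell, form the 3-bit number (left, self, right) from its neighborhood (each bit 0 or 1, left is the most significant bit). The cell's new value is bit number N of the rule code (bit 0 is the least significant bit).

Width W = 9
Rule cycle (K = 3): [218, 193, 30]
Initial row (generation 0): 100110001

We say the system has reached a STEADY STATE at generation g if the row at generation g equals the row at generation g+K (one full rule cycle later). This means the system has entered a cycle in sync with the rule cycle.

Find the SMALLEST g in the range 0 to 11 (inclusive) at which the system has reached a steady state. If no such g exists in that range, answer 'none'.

Answer: 8

Derivation:
Gen 0: 100110001
Gen 1 (rule 218): 011111010
Gen 2 (rule 193): 001111000
Gen 3 (rule 30): 011000100
Gen 4 (rule 218): 111101010
Gen 5 (rule 193): 011100000
Gen 6 (rule 30): 110010000
Gen 7 (rule 218): 111101000
Gen 8 (rule 193): 011100011
Gen 9 (rule 30): 110010110
Gen 10 (rule 218): 111100111
Gen 11 (rule 193): 011100011
Gen 12 (rule 30): 110010110
Gen 13 (rule 218): 111100111
Gen 14 (rule 193): 011100011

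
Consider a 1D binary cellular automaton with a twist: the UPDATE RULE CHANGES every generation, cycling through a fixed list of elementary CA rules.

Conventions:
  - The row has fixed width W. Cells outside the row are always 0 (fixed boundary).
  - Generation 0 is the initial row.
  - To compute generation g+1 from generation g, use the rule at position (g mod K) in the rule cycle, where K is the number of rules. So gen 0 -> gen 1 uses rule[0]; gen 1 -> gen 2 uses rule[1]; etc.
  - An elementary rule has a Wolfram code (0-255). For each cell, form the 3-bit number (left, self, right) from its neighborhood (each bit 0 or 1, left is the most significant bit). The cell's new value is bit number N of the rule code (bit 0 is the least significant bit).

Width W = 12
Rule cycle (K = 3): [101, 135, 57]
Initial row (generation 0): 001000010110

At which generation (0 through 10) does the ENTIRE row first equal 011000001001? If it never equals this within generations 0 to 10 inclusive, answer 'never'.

Answer: 4

Derivation:
Gen 0: 001000010110
Gen 1 (rule 101): 101011011010
Gen 2 (rule 135): 101000000010
Gen 3 (rule 57): 010111111001
Gen 4 (rule 101): 011000001001
Gen 5 (rule 135): 100011111011
Gen 6 (rule 57): 011010000110
Gen 7 (rule 101): 001110110010
Gen 8 (rule 135): 110100000110
Gen 9 (rule 57): 101011110101
Gen 10 (rule 101): 111100011111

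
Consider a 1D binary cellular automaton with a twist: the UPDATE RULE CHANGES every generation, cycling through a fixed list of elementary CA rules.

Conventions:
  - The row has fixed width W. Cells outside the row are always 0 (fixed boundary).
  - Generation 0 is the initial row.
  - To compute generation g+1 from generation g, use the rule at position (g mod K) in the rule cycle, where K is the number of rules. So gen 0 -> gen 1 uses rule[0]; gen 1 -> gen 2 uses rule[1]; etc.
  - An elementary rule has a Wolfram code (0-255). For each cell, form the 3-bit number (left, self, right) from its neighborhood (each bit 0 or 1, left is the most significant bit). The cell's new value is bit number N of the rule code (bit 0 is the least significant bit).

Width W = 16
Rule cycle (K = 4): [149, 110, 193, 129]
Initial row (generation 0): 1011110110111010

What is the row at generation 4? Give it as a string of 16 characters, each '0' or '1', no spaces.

Answer: 1100000100000000

Derivation:
Gen 0: 1011110110111010
Gen 1 (rule 149): 1001100000010011
Gen 2 (rule 110): 1011100000110111
Gen 3 (rule 193): 0001101110010011
Gen 4 (rule 129): 1100000100000000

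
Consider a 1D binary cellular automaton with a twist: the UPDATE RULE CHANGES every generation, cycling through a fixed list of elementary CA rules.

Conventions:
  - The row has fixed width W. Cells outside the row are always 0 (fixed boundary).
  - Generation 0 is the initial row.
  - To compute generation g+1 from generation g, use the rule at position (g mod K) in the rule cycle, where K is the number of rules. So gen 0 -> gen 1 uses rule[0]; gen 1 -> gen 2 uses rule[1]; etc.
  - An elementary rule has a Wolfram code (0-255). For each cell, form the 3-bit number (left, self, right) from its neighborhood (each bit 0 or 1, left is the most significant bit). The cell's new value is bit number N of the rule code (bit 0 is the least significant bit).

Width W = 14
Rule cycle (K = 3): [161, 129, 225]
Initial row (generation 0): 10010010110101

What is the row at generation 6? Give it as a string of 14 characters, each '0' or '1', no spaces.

Answer: 00000111001101

Derivation:
Gen 0: 10010010110101
Gen 1 (rule 161): 00000001001010
Gen 2 (rule 129): 11111100000000
Gen 3 (rule 225): 01111101111111
Gen 4 (rule 161): 00111010111110
Gen 5 (rule 129): 10010000011100
Gen 6 (rule 225): 00000111001101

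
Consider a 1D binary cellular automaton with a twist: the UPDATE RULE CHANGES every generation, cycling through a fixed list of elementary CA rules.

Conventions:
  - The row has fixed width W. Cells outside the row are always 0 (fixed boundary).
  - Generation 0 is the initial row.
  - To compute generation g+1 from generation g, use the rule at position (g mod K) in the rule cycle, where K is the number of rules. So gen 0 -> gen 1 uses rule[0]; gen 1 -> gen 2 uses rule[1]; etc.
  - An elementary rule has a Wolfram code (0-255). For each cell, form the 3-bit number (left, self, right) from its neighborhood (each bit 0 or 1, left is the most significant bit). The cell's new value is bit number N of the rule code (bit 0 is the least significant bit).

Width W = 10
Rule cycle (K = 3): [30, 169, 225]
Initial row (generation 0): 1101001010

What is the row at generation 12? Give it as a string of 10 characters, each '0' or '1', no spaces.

Gen 0: 1101001010
Gen 1 (rule 30): 1001111011
Gen 2 (rule 169): 0001110110
Gen 3 (rule 225): 1100111010
Gen 4 (rule 30): 1011100011
Gen 5 (rule 169): 0111001010
Gen 6 (rule 225): 0011000100
Gen 7 (rule 30): 0110101110
Gen 8 (rule 169): 0101011100
Gen 9 (rule 225): 0010101101
Gen 10 (rule 30): 0110101001
Gen 11 (rule 169): 0101010000
Gen 12 (rule 225): 0010100111

Answer: 0010100111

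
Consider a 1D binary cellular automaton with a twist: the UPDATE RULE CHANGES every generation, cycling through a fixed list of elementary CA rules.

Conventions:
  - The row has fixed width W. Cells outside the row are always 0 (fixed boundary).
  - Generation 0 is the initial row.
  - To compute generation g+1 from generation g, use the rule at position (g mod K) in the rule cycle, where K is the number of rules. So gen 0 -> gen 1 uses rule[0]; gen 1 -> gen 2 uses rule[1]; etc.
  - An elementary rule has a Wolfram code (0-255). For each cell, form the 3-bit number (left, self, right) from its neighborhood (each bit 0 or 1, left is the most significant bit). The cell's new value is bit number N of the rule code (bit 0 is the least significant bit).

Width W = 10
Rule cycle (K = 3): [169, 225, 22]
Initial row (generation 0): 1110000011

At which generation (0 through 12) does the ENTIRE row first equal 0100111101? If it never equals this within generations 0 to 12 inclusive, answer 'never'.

Answer: never

Derivation:
Gen 0: 1110000011
Gen 1 (rule 169): 1100111010
Gen 2 (rule 225): 0100011100
Gen 3 (rule 22): 1110100010
Gen 4 (rule 169): 1101001000
Gen 5 (rule 225): 0110000011
Gen 6 (rule 22): 1001000100
Gen 7 (rule 169): 0000010001
Gen 8 (rule 225): 1111000100
Gen 9 (rule 22): 0000101110
Gen 10 (rule 169): 1110011100
Gen 11 (rule 225): 0110001101
Gen 12 (rule 22): 1001010001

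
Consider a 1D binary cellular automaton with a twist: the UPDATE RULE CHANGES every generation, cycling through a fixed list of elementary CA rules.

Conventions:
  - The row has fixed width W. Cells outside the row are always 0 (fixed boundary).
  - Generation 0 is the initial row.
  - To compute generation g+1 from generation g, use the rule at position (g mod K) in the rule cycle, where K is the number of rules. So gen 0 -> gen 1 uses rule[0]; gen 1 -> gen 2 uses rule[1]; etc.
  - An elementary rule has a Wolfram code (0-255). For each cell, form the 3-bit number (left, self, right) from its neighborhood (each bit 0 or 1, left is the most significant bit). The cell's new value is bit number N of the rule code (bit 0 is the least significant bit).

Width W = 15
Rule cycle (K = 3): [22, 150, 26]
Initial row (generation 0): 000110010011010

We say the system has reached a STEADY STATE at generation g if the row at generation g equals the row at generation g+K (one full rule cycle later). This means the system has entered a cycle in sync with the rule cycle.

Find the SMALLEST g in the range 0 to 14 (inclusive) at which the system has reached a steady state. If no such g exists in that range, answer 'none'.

Answer: none

Derivation:
Gen 0: 000110010011010
Gen 1 (rule 22): 001001111100011
Gen 2 (rule 150): 011110111010100
Gen 3 (rule 26): 110000100000010
Gen 4 (rule 22): 001001110000111
Gen 5 (rule 150): 011110101001010
Gen 6 (rule 26): 110000000110001
Gen 7 (rule 22): 001000001001011
Gen 8 (rule 150): 011100011111000
Gen 9 (rule 26): 110010110000100
Gen 10 (rule 22): 001110001001110
Gen 11 (rule 150): 010101011110101
Gen 12 (rule 26): 100000010000000
Gen 13 (rule 22): 110000111000000
Gen 14 (rule 150): 001001010100000
Gen 15 (rule 26): 010110000010000
Gen 16 (rule 22): 110001000111000
Gen 17 (rule 150): 001011101010100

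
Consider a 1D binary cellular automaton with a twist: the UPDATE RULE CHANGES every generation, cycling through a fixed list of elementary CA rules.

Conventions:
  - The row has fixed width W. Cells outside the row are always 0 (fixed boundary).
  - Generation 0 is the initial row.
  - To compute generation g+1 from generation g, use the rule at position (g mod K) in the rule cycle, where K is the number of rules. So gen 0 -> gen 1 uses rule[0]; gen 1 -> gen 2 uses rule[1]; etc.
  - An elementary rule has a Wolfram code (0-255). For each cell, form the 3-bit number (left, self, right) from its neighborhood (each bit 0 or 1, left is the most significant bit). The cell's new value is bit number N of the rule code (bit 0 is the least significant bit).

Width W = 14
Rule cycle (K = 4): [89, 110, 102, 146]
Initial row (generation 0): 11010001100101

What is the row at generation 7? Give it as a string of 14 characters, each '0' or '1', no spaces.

Answer: 01101000010111

Derivation:
Gen 0: 11010001100101
Gen 1 (rule 89): 11001101110000
Gen 2 (rule 110): 11011111010000
Gen 3 (rule 102): 01100001110000
Gen 4 (rule 146): 10010010101000
Gen 5 (rule 89): 01001000000111
Gen 6 (rule 110): 11011000001101
Gen 7 (rule 102): 01101000010111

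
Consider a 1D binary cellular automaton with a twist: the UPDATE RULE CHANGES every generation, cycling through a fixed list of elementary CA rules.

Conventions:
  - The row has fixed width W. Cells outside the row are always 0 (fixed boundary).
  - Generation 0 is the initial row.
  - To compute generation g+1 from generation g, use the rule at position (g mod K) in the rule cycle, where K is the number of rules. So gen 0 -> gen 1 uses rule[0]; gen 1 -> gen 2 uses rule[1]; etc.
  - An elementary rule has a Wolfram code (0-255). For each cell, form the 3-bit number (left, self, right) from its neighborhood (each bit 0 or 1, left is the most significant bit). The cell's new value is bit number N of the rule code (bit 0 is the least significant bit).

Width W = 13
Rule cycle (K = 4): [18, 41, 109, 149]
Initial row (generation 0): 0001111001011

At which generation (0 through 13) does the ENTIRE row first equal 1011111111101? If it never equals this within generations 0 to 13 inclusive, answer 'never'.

Answer: 12

Derivation:
Gen 0: 0001111001011
Gen 1 (rule 18): 0010000110000
Gen 2 (rule 41): 1000110100111
Gen 3 (rule 109): 1010111100101
Gen 4 (rule 149): 1010011010101
Gen 5 (rule 18): 0001100000000
Gen 6 (rule 41): 1101001111111
Gen 7 (rule 109): 1111001000001
Gen 8 (rule 149): 0110101111101
Gen 9 (rule 18): 1000000000000
Gen 10 (rule 41): 0011111111111
Gen 11 (rule 109): 1010000000001
Gen 12 (rule 149): 1011111111101
Gen 13 (rule 18): 0000000000000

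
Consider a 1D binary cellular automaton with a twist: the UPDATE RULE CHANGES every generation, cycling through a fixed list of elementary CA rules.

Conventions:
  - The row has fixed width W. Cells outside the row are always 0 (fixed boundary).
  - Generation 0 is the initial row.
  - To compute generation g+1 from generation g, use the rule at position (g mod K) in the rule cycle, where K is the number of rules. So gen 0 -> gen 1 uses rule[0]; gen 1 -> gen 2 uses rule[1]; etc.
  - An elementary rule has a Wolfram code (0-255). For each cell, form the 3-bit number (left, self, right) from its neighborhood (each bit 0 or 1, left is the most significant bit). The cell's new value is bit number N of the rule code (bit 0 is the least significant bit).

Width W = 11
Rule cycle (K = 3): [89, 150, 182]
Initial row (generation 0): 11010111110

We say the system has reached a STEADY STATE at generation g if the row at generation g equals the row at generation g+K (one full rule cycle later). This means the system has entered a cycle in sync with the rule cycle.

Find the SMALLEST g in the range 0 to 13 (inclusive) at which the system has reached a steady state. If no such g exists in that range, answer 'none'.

Answer: none

Derivation:
Gen 0: 11010111110
Gen 1 (rule 89): 11000100011
Gen 2 (rule 150): 00101110100
Gen 3 (rule 182): 01110101110
Gen 4 (rule 89): 01010001011
Gen 5 (rule 150): 11011011000
Gen 6 (rule 182): 00100100100
Gen 7 (rule 89): 10010010011
Gen 8 (rule 150): 11111111100
Gen 9 (rule 182): 01111111010
Gen 10 (rule 89): 01000001001
Gen 11 (rule 150): 11100011111
Gen 12 (rule 182): 01010101110
Gen 13 (rule 89): 00000001011
Gen 14 (rule 150): 00000011000
Gen 15 (rule 182): 00000100100
Gen 16 (rule 89): 11110010011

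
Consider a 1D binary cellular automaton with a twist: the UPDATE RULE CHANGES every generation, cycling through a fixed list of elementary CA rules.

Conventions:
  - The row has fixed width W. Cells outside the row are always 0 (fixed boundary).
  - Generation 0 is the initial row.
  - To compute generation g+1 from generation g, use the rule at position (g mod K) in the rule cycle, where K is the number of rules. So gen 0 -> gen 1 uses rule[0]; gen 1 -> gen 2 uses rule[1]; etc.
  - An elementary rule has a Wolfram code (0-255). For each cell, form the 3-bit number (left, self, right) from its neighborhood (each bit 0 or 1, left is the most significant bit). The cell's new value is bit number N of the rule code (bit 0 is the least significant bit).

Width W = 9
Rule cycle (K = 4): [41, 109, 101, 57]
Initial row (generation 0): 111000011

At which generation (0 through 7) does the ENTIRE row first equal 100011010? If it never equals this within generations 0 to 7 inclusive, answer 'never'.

Gen 0: 111000011
Gen 1 (rule 41): 100011010
Gen 2 (rule 109): 101011110
Gen 3 (rule 101): 111100010
Gen 4 (rule 57): 100011001
Gen 5 (rule 41): 001010000
Gen 6 (rule 109): 101110111
Gen 7 (rule 101): 110011001

Answer: 1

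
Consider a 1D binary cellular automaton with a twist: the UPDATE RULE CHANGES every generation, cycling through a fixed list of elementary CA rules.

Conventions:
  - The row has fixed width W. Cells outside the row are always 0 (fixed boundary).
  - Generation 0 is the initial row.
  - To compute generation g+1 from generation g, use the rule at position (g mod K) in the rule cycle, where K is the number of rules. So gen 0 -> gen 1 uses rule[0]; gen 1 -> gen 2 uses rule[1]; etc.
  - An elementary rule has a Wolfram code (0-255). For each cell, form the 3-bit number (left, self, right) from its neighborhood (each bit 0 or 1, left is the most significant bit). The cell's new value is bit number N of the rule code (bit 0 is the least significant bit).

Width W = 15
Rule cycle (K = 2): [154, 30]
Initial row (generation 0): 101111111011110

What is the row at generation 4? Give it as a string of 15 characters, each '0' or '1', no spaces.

Answer: 100110110001011

Derivation:
Gen 0: 101111111011110
Gen 1 (rule 154): 001111110011101
Gen 2 (rule 30): 011000001110001
Gen 3 (rule 154): 110100011101010
Gen 4 (rule 30): 100110110001011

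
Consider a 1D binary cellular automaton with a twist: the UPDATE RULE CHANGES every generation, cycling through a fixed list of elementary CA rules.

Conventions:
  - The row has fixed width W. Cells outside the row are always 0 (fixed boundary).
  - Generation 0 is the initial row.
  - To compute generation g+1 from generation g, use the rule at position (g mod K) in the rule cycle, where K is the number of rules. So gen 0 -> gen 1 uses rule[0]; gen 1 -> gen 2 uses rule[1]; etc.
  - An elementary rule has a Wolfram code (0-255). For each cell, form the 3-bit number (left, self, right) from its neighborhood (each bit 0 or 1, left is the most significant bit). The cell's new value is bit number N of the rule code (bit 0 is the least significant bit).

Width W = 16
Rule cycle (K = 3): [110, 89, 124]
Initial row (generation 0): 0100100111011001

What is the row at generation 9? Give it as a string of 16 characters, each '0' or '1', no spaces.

Gen 0: 0100100111011001
Gen 1 (rule 110): 1101101101111011
Gen 2 (rule 89): 1101101101001011
Gen 3 (rule 124): 1111111111101111
Gen 4 (rule 110): 1000000000111001
Gen 5 (rule 89): 0111111110101100
Gen 6 (rule 124): 0100000011111110
Gen 7 (rule 110): 1100000110000010
Gen 8 (rule 89): 1111110111111001
Gen 9 (rule 124): 1000011100001101

Answer: 1000011100001101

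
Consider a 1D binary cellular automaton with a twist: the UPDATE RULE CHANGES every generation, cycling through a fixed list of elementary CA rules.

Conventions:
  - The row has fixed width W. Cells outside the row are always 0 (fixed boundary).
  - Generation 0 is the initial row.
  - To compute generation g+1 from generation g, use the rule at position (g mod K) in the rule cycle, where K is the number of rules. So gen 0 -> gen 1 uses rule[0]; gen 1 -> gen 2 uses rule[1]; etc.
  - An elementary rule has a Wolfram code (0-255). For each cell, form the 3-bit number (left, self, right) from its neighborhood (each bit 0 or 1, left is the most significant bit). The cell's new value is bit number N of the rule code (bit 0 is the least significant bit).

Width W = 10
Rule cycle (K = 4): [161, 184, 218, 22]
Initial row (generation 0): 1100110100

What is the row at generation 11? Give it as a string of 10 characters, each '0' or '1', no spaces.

Answer: 0001100000

Derivation:
Gen 0: 1100110100
Gen 1 (rule 161): 0000001001
Gen 2 (rule 184): 0000000100
Gen 3 (rule 218): 0000001010
Gen 4 (rule 22): 0000011011
Gen 5 (rule 161): 1111000100
Gen 6 (rule 184): 1110100010
Gen 7 (rule 218): 1110010101
Gen 8 (rule 22): 0001110101
Gen 9 (rule 161): 1100101010
Gen 10 (rule 184): 1010010101
Gen 11 (rule 218): 0001100000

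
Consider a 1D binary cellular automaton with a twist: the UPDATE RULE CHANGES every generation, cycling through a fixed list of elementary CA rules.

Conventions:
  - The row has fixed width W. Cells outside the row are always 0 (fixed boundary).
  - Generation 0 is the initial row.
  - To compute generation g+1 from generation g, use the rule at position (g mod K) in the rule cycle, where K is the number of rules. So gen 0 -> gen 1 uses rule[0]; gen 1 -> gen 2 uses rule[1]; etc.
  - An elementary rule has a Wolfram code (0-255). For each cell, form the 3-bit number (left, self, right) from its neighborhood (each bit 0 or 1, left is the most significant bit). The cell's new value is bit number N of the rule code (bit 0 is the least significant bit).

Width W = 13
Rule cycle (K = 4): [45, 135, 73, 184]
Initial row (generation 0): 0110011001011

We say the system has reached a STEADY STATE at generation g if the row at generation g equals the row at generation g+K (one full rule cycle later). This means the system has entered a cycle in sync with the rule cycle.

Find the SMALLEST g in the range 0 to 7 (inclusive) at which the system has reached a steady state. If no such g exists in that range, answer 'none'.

Gen 0: 0110011001011
Gen 1 (rule 45): 0100010001110
Gen 2 (rule 135): 1101110110100
Gen 3 (rule 73): 1101010110001
Gen 4 (rule 184): 1010101101000
Gen 5 (rule 45): 1111111011011
Gen 6 (rule 135): 0111110000000
Gen 7 (rule 73): 0100010111111
Gen 8 (rule 184): 0010001111110
Gen 9 (rule 45): 1010101000000
Gen 10 (rule 135): 1010101011111
Gen 11 (rule 73): 0000000010001

Answer: none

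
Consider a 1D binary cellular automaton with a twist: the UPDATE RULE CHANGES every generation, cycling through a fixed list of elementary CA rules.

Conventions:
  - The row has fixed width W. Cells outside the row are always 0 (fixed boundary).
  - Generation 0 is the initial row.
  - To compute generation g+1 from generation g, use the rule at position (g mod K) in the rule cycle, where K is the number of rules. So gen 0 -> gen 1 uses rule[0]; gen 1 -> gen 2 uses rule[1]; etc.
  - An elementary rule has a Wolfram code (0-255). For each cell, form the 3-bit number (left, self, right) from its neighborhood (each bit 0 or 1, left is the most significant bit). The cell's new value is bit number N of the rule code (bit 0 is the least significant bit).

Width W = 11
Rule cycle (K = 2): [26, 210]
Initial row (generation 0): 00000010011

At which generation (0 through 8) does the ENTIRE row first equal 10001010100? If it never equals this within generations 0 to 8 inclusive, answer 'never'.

Answer: 6

Derivation:
Gen 0: 00000010011
Gen 1 (rule 26): 00000101110
Gen 2 (rule 210): 00001000111
Gen 3 (rule 26): 00010101100
Gen 4 (rule 210): 00100000110
Gen 5 (rule 26): 01010001101
Gen 6 (rule 210): 10001010100
Gen 7 (rule 26): 01010000010
Gen 8 (rule 210): 10001000101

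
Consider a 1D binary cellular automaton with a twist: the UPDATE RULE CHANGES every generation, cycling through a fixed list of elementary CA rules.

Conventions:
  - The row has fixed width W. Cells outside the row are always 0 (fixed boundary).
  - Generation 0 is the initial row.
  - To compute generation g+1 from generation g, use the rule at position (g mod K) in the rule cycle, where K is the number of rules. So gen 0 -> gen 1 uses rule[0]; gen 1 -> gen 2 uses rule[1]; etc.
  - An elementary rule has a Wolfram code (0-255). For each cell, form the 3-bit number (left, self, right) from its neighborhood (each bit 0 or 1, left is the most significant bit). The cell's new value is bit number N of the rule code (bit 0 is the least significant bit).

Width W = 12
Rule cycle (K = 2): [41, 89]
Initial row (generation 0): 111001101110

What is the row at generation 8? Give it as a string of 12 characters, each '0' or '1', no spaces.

Answer: 111011110011

Derivation:
Gen 0: 111001101110
Gen 1 (rule 41): 100001011000
Gen 2 (rule 89): 011100011111
Gen 3 (rule 41): 010001010000
Gen 4 (rule 89): 001100001111
Gen 5 (rule 41): 101001101000
Gen 6 (rule 89): 000101100111
Gen 7 (rule 41): 110011000100
Gen 8 (rule 89): 111011110011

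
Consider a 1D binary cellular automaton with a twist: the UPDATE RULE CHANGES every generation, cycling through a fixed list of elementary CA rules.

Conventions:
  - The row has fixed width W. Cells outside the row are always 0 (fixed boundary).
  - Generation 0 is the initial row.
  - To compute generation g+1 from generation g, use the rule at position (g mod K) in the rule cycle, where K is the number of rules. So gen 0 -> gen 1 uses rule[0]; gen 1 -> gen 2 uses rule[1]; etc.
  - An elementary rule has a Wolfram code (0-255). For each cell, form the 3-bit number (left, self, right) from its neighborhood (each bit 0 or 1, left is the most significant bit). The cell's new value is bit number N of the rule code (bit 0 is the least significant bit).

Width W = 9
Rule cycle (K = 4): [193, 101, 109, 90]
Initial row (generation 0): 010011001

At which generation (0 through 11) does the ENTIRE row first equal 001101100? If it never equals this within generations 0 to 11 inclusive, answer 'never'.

Gen 0: 010011001
Gen 1 (rule 193): 000001000
Gen 2 (rule 101): 111101011
Gen 3 (rule 109): 100111111
Gen 4 (rule 90): 011100001
Gen 5 (rule 193): 001101100
Gen 6 (rule 101): 100110101
Gen 7 (rule 109): 100111111
Gen 8 (rule 90): 011100001
Gen 9 (rule 193): 001101100
Gen 10 (rule 101): 100110101
Gen 11 (rule 109): 100111111

Answer: 5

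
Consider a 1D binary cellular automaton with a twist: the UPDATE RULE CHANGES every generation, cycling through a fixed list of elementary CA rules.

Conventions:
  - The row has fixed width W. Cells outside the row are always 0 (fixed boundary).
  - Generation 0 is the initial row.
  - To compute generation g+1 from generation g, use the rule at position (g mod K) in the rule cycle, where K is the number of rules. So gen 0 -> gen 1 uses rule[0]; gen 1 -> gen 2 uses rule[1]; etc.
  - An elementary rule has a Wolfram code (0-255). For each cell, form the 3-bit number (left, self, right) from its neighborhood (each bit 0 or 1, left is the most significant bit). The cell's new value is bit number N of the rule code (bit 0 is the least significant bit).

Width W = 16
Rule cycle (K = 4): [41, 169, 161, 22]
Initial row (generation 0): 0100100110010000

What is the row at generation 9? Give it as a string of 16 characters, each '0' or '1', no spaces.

Answer: 1011000101100011

Derivation:
Gen 0: 0100100110010000
Gen 1 (rule 41): 0000000100000111
Gen 2 (rule 169): 1111110001110110
Gen 3 (rule 161): 0111100100101000
Gen 4 (rule 22): 1000011111101100
Gen 5 (rule 41): 0011010000011001
Gen 6 (rule 169): 1010100111010000
Gen 7 (rule 161): 0101000010100111
Gen 8 (rule 22): 1101100110111000
Gen 9 (rule 41): 1011000101100011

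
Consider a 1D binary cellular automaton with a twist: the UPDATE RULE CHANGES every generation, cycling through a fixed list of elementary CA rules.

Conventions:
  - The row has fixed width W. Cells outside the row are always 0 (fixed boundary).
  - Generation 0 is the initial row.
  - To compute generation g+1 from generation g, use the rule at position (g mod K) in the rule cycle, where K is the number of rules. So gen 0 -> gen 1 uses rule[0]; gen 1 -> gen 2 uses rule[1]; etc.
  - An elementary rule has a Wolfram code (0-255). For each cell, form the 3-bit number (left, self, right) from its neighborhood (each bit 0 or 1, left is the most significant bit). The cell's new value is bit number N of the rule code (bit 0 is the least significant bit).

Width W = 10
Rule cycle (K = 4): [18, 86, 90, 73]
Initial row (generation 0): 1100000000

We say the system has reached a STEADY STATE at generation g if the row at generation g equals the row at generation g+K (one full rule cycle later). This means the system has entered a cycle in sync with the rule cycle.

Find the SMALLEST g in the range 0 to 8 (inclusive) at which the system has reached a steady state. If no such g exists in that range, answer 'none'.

Answer: 5

Derivation:
Gen 0: 1100000000
Gen 1 (rule 18): 0010000000
Gen 2 (rule 86): 0111000000
Gen 3 (rule 90): 1101100000
Gen 4 (rule 73): 1101101111
Gen 5 (rule 18): 0000000000
Gen 6 (rule 86): 0000000000
Gen 7 (rule 90): 0000000000
Gen 8 (rule 73): 1111111111
Gen 9 (rule 18): 0000000000
Gen 10 (rule 86): 0000000000
Gen 11 (rule 90): 0000000000
Gen 12 (rule 73): 1111111111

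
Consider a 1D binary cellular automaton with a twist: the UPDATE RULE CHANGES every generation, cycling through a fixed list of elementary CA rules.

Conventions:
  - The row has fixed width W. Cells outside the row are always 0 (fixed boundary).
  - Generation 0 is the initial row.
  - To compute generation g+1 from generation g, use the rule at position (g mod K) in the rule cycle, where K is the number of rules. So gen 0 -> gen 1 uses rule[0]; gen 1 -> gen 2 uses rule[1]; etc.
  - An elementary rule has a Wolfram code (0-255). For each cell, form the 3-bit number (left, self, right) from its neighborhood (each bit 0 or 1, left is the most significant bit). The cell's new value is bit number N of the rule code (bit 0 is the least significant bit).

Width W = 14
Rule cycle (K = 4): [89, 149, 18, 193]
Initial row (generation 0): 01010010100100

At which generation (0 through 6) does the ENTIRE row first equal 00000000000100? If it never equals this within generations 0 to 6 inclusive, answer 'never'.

Answer: 3

Derivation:
Gen 0: 01010010100100
Gen 1 (rule 89): 00001000010011
Gen 2 (rule 149): 11101111011000
Gen 3 (rule 18): 00000000000100
Gen 4 (rule 193): 11111111110001
Gen 5 (rule 89): 10000000011100
Gen 6 (rule 149): 11111111001011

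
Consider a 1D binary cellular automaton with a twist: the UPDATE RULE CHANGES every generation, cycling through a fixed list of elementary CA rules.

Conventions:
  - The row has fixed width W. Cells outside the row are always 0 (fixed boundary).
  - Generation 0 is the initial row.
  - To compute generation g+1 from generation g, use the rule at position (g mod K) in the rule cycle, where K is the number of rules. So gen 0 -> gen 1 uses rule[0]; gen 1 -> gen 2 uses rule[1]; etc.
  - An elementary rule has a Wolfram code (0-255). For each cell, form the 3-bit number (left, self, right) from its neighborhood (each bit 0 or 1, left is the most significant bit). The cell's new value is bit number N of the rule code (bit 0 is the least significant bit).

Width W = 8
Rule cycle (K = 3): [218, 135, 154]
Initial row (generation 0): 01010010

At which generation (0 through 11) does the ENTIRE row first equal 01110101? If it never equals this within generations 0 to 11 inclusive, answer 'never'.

Answer: never

Derivation:
Gen 0: 01010010
Gen 1 (rule 218): 10001101
Gen 2 (rule 135): 10110001
Gen 3 (rule 154): 00101010
Gen 4 (rule 218): 01000001
Gen 5 (rule 135): 11011111
Gen 6 (rule 154): 10011110
Gen 7 (rule 218): 01111111
Gen 8 (rule 135): 10111110
Gen 9 (rule 154): 00111101
Gen 10 (rule 218): 01111100
Gen 11 (rule 135): 10111001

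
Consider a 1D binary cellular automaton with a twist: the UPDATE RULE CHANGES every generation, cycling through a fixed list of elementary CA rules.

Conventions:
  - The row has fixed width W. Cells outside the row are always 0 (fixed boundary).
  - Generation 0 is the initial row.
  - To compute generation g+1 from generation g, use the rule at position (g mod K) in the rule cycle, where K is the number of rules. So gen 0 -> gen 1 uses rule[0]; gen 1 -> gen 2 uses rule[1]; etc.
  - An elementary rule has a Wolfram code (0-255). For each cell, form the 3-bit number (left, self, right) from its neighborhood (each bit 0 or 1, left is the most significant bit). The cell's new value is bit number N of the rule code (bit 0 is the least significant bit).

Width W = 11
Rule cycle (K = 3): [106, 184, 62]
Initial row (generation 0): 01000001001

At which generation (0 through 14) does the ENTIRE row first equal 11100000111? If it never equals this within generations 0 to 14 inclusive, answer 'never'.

Answer: 9

Derivation:
Gen 0: 01000001001
Gen 1 (rule 106): 10000010010
Gen 2 (rule 184): 01000001001
Gen 3 (rule 62): 11100011111
Gen 4 (rule 106): 10100110001
Gen 5 (rule 184): 01010101000
Gen 6 (rule 62): 11111111100
Gen 7 (rule 106): 10000000100
Gen 8 (rule 184): 01000000010
Gen 9 (rule 62): 11100000111
Gen 10 (rule 106): 10100001101
Gen 11 (rule 184): 01010001010
Gen 12 (rule 62): 11111011111
Gen 13 (rule 106): 10001110001
Gen 14 (rule 184): 01001101000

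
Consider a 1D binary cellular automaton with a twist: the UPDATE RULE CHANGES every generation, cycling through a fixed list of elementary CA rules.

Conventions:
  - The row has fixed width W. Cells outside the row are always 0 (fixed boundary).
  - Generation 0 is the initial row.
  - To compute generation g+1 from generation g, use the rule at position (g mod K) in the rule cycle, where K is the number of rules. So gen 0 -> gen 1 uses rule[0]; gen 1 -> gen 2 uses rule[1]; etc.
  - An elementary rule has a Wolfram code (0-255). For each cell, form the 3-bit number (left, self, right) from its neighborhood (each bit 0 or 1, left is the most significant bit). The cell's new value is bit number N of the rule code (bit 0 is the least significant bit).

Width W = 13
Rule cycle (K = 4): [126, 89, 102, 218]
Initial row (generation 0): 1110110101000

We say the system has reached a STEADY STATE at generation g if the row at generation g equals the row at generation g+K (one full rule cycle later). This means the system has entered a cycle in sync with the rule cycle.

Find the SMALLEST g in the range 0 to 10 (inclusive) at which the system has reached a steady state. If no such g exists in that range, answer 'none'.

Answer: none

Derivation:
Gen 0: 1110110101000
Gen 1 (rule 126): 1011111111100
Gen 2 (rule 89): 0010000000111
Gen 3 (rule 102): 0110000001001
Gen 4 (rule 218): 1111000010110
Gen 5 (rule 126): 1001100111111
Gen 6 (rule 89): 0101110100001
Gen 7 (rule 102): 1110011100011
Gen 8 (rule 218): 1111111110111
Gen 9 (rule 126): 1000000011101
Gen 10 (rule 89): 0111111010100
Gen 11 (rule 102): 1000001111100
Gen 12 (rule 218): 0100011111110
Gen 13 (rule 126): 1110110000011
Gen 14 (rule 89): 1010111111011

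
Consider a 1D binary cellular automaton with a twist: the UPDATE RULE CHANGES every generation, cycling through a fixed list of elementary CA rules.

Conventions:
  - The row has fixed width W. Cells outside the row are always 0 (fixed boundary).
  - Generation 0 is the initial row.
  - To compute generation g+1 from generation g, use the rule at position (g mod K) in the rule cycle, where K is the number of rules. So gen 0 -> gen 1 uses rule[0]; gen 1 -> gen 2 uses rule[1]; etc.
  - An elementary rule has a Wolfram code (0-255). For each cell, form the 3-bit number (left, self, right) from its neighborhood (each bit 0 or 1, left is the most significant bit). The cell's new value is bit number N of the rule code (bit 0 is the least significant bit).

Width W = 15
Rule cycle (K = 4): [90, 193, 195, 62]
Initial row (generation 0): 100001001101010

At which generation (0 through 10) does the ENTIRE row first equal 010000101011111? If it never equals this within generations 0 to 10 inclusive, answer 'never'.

Gen 0: 100001001101010
Gen 1 (rule 90): 010010111100001
Gen 2 (rule 193): 000000011101100
Gen 3 (rule 195): 111111101100101
Gen 4 (rule 62): 100000011011111
Gen 5 (rule 90): 010000111010001
Gen 6 (rule 193): 000110011000100
Gen 7 (rule 195): 111010101011001
Gen 8 (rule 62): 100111111110111
Gen 9 (rule 90): 011100000010101
Gen 10 (rule 193): 001101111000000

Answer: never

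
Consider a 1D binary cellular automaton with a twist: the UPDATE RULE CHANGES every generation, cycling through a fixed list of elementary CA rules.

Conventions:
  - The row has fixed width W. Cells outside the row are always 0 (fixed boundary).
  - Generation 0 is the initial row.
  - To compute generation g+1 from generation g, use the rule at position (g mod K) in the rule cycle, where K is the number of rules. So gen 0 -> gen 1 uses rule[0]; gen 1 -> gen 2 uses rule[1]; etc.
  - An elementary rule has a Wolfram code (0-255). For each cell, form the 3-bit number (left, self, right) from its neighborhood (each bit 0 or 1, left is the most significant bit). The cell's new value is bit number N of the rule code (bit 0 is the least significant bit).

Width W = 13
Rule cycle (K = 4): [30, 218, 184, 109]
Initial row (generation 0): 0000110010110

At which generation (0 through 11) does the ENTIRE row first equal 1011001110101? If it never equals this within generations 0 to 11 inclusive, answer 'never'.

Gen 0: 0000110010110
Gen 1 (rule 30): 0001101110101
Gen 2 (rule 218): 0011101110000
Gen 3 (rule 184): 0011011101000
Gen 4 (rule 109): 1011110111011
Gen 5 (rule 30): 1010000100010
Gen 6 (rule 218): 0001001010101
Gen 7 (rule 184): 0000100101010
Gen 8 (rule 109): 1110100111110
Gen 9 (rule 30): 1000111100001
Gen 10 (rule 218): 0101111110010
Gen 11 (rule 184): 0011111101001

Answer: never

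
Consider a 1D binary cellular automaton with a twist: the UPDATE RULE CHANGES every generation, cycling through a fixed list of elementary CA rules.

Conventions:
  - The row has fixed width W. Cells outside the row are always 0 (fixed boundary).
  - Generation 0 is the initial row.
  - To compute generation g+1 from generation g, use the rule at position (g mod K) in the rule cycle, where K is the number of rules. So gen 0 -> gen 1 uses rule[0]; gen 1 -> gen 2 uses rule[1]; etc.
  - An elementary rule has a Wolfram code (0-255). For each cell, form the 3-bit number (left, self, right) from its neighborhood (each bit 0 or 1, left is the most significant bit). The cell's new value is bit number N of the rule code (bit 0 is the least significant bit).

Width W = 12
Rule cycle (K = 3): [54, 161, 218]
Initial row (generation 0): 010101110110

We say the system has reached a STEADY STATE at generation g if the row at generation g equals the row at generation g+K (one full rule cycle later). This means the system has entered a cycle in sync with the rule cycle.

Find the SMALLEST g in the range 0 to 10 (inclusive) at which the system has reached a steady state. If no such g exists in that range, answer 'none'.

Answer: 6

Derivation:
Gen 0: 010101110110
Gen 1 (rule 54): 111110001001
Gen 2 (rule 161): 011100100000
Gen 3 (rule 218): 111111010000
Gen 4 (rule 54): 000000111000
Gen 5 (rule 161): 111110010011
Gen 6 (rule 218): 111111101111
Gen 7 (rule 54): 000000010000
Gen 8 (rule 161): 111111000111
Gen 9 (rule 218): 111111101111
Gen 10 (rule 54): 000000010000
Gen 11 (rule 161): 111111000111
Gen 12 (rule 218): 111111101111
Gen 13 (rule 54): 000000010000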